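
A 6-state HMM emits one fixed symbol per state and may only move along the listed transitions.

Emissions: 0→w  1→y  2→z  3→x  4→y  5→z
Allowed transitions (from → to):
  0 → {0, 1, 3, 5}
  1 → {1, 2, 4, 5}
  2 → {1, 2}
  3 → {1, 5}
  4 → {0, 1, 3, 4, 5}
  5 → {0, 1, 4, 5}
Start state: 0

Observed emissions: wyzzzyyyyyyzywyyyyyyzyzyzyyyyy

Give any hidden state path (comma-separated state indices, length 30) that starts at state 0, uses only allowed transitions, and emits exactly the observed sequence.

  pos 0: w in {0}, choose 0; start
  pos 1: y in {1,4}, choose 1; 0->1 ok
  pos 2: z in {2,5}, choose 2; 1->2 ok
  pos 3: z in {2,5}, choose 2; 2->2 ok
  pos 4: z in {2,5}, choose 2; 2->2 ok
  pos 5: y in {1,4}, choose 1; 2->1 ok
  pos 6: y in {1,4}, choose 1; 1->1 ok
  pos 7: y in {1,4}, choose 1; 1->1 ok
  pos 8: y in {1,4}, choose 1; 1->1 ok
  pos 9: y in {1,4}, choose 1; 1->1 ok
  pos 10: y in {1,4}, choose 4; 1->4 ok
  pos 11: z in {2,5}, choose 5; 4->5 ok
  pos 12: y in {1,4}, choose 4; 5->4 ok
  pos 13: w in {0}, choose 0; 4->0 ok
  pos 14: y in {1,4}, choose 1; 0->1 ok
  pos 15: y in {1,4}, choose 4; 1->4 ok
  pos 16: y in {1,4}, choose 1; 4->1 ok
  pos 17: y in {1,4}, choose 1; 1->1 ok
  pos 18: y in {1,4}, choose 4; 1->4 ok
  pos 19: y in {1,4}, choose 1; 4->1 ok
  pos 20: z in {2,5}, choose 2; 1->2 ok
  pos 21: y in {1,4}, choose 1; 2->1 ok
  pos 22: z in {2,5}, choose 2; 1->2 ok
  pos 23: y in {1,4}, choose 1; 2->1 ok
  pos 24: z in {2,5}, choose 2; 1->2 ok
  pos 25: y in {1,4}, choose 1; 2->1 ok
  pos 26: y in {1,4}, choose 4; 1->4 ok
  pos 27: y in {1,4}, choose 1; 4->1 ok
  pos 28: y in {1,4}, choose 1; 1->1 ok
  pos 29: y in {1,4}, choose 4; 1->4 ok

0,1,2,2,2,1,1,1,1,1,4,5,4,0,1,4,1,1,4,1,2,1,2,1,2,1,4,1,1,4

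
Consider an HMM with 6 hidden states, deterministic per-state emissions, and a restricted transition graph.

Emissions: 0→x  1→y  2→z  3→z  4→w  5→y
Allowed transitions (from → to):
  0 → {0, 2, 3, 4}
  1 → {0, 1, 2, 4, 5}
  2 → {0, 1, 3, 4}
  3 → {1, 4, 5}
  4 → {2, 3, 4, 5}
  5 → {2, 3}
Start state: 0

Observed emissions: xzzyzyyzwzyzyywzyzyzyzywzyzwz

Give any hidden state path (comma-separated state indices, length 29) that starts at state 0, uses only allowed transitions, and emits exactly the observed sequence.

  t0 'x' -> {0}, take 0 (start)
  t1 'z' -> {2,3}, take 2 (0->2 ok)
  t2 'z' -> {2,3}, take 3 (2->3 ok)
  t3 'y' -> {1,5}, take 5 (3->5 ok)
  t4 'z' -> {2,3}, take 3 (5->3 ok)
  t5 'y' -> {1,5}, take 1 (3->1 ok)
  t6 'y' -> {1,5}, take 5 (1->5 ok)
  t7 'z' -> {2,3}, take 2 (5->2 ok)
  t8 'w' -> {4}, take 4 (2->4 ok)
  t9 'z' -> {2,3}, take 3 (4->3 ok)
  t10 'y' -> {1,5}, take 5 (3->5 ok)
  t11 'z' -> {2,3}, take 2 (5->2 ok)
  t12 'y' -> {1,5}, take 1 (2->1 ok)
  t13 'y' -> {1,5}, take 1 (1->1 ok)
  t14 'w' -> {4}, take 4 (1->4 ok)
  t15 'z' -> {2,3}, take 3 (4->3 ok)
  t16 'y' -> {1,5}, take 5 (3->5 ok)
  t17 'z' -> {2,3}, take 3 (5->3 ok)
  t18 'y' -> {1,5}, take 5 (3->5 ok)
  t19 'z' -> {2,3}, take 3 (5->3 ok)
  t20 'y' -> {1,5}, take 5 (3->5 ok)
  t21 'z' -> {2,3}, take 3 (5->3 ok)
  t22 'y' -> {1,5}, take 1 (3->1 ok)
  t23 'w' -> {4}, take 4 (1->4 ok)
  t24 'z' -> {2,3}, take 3 (4->3 ok)
  t25 'y' -> {1,5}, take 5 (3->5 ok)
  t26 'z' -> {2,3}, take 3 (5->3 ok)
  t27 'w' -> {4}, take 4 (3->4 ok)
  t28 'z' -> {2,3}, take 2 (4->2 ok)

0,2,3,5,3,1,5,2,4,3,5,2,1,1,4,3,5,3,5,3,5,3,1,4,3,5,3,4,2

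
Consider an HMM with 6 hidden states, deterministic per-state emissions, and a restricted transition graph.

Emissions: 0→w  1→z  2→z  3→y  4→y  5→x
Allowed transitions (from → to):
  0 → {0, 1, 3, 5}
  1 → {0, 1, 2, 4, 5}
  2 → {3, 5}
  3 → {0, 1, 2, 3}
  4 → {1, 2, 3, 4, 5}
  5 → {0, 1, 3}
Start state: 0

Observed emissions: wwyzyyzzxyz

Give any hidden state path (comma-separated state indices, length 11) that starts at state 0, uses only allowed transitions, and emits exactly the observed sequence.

0,0,3,2,3,3,1,1,5,3,2

  t0 'w' -> {0}, take 0 (start)
  t1 'w' -> {0}, take 0 (0->0 ok)
  t2 'y' -> {3,4}, take 3 (0->3 ok)
  t3 'z' -> {1,2}, take 2 (3->2 ok)
  t4 'y' -> {3,4}, take 3 (2->3 ok)
  t5 'y' -> {3,4}, take 3 (3->3 ok)
  t6 'z' -> {1,2}, take 1 (3->1 ok)
  t7 'z' -> {1,2}, take 1 (1->1 ok)
  t8 'x' -> {5}, take 5 (1->5 ok)
  t9 'y' -> {3,4}, take 3 (5->3 ok)
  t10 'z' -> {1,2}, take 2 (3->2 ok)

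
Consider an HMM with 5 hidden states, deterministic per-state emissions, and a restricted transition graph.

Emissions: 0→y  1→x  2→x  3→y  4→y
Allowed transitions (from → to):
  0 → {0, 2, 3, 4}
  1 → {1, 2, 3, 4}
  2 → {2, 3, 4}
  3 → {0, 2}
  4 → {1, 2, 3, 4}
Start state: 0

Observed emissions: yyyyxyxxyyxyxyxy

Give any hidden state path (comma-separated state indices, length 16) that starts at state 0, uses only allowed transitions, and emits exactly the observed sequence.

0,0,4,3,2,3,2,2,4,4,2,3,2,3,2,3

  t0 'y' -> {0,3,4}, take 0 (start)
  t1 'y' -> {0,3,4}, take 0 (0->0 ok)
  t2 'y' -> {0,3,4}, take 4 (0->4 ok)
  t3 'y' -> {0,3,4}, take 3 (4->3 ok)
  t4 'x' -> {1,2}, take 2 (3->2 ok)
  t5 'y' -> {0,3,4}, take 3 (2->3 ok)
  t6 'x' -> {1,2}, take 2 (3->2 ok)
  t7 'x' -> {1,2}, take 2 (2->2 ok)
  t8 'y' -> {0,3,4}, take 4 (2->4 ok)
  t9 'y' -> {0,3,4}, take 4 (4->4 ok)
  t10 'x' -> {1,2}, take 2 (4->2 ok)
  t11 'y' -> {0,3,4}, take 3 (2->3 ok)
  t12 'x' -> {1,2}, take 2 (3->2 ok)
  t13 'y' -> {0,3,4}, take 3 (2->3 ok)
  t14 'x' -> {1,2}, take 2 (3->2 ok)
  t15 'y' -> {0,3,4}, take 3 (2->3 ok)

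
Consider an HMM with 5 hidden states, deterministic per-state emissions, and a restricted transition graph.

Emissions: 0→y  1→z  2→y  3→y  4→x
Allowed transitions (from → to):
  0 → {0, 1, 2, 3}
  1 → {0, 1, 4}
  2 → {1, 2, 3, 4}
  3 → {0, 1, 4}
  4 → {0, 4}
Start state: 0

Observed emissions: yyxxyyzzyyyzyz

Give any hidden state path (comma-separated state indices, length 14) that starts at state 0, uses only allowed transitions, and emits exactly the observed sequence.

  t0 'y' -> {0,2,3}, take 0 (start)
  t1 'y' -> {0,2,3}, take 3 (0->3 ok)
  t2 'x' -> {4}, take 4 (3->4 ok)
  t3 'x' -> {4}, take 4 (4->4 ok)
  t4 'y' -> {0,2,3}, take 0 (4->0 ok)
  t5 'y' -> {0,2,3}, take 0 (0->0 ok)
  t6 'z' -> {1}, take 1 (0->1 ok)
  t7 'z' -> {1}, take 1 (1->1 ok)
  t8 'y' -> {0,2,3}, take 0 (1->0 ok)
  t9 'y' -> {0,2,3}, take 2 (0->2 ok)
  t10 'y' -> {0,2,3}, take 2 (2->2 ok)
  t11 'z' -> {1}, take 1 (2->1 ok)
  t12 'y' -> {0,2,3}, take 0 (1->0 ok)
  t13 'z' -> {1}, take 1 (0->1 ok)

0,3,4,4,0,0,1,1,0,2,2,1,0,1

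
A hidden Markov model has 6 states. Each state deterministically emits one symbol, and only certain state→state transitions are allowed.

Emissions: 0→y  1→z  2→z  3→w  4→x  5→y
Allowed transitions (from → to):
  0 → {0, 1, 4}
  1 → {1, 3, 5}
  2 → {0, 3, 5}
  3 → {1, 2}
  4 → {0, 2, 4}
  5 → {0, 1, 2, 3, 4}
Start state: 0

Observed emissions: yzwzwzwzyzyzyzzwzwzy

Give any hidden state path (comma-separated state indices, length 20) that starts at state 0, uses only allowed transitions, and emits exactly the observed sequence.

0,1,3,1,3,2,3,2,5,2,5,2,0,1,1,3,1,3,2,5

  pos 0: y in {0,5}, choose 0; start
  pos 1: z in {1,2}, choose 1; 0->1 ok
  pos 2: w in {3}, choose 3; 1->3 ok
  pos 3: z in {1,2}, choose 1; 3->1 ok
  pos 4: w in {3}, choose 3; 1->3 ok
  pos 5: z in {1,2}, choose 2; 3->2 ok
  pos 6: w in {3}, choose 3; 2->3 ok
  pos 7: z in {1,2}, choose 2; 3->2 ok
  pos 8: y in {0,5}, choose 5; 2->5 ok
  pos 9: z in {1,2}, choose 2; 5->2 ok
  pos 10: y in {0,5}, choose 5; 2->5 ok
  pos 11: z in {1,2}, choose 2; 5->2 ok
  pos 12: y in {0,5}, choose 0; 2->0 ok
  pos 13: z in {1,2}, choose 1; 0->1 ok
  pos 14: z in {1,2}, choose 1; 1->1 ok
  pos 15: w in {3}, choose 3; 1->3 ok
  pos 16: z in {1,2}, choose 1; 3->1 ok
  pos 17: w in {3}, choose 3; 1->3 ok
  pos 18: z in {1,2}, choose 2; 3->2 ok
  pos 19: y in {0,5}, choose 5; 2->5 ok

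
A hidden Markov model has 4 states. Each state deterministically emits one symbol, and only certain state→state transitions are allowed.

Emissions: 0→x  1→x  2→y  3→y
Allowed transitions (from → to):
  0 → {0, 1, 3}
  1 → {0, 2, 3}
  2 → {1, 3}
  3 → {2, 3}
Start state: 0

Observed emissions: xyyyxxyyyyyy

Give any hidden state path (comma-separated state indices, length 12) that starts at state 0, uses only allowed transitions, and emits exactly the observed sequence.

  pos 0: x in {0,1}, choose 0; start
  pos 1: y in {2,3}, choose 3; 0->3 ok
  pos 2: y in {2,3}, choose 3; 3->3 ok
  pos 3: y in {2,3}, choose 2; 3->2 ok
  pos 4: x in {0,1}, choose 1; 2->1 ok
  pos 5: x in {0,1}, choose 0; 1->0 ok
  pos 6: y in {2,3}, choose 3; 0->3 ok
  pos 7: y in {2,3}, choose 2; 3->2 ok
  pos 8: y in {2,3}, choose 3; 2->3 ok
  pos 9: y in {2,3}, choose 3; 3->3 ok
  pos 10: y in {2,3}, choose 3; 3->3 ok
  pos 11: y in {2,3}, choose 2; 3->2 ok

0,3,3,2,1,0,3,2,3,3,3,2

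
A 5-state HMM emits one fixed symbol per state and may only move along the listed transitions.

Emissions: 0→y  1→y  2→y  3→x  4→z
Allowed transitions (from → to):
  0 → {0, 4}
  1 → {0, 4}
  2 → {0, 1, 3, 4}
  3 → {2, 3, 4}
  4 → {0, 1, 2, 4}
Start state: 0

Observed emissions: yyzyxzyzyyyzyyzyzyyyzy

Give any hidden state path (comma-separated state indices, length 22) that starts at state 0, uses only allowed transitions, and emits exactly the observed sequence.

0,0,4,2,3,4,2,4,2,0,0,4,1,0,4,0,4,1,0,0,4,0

  0: obs=y cand={0,1,2} pick 0 [start]
  1: obs=y cand={0,1,2} pick 0 [0->0 ok]
  2: obs=z cand={4} pick 4 [0->4 ok]
  3: obs=y cand={0,1,2} pick 2 [4->2 ok]
  4: obs=x cand={3} pick 3 [2->3 ok]
  5: obs=z cand={4} pick 4 [3->4 ok]
  6: obs=y cand={0,1,2} pick 2 [4->2 ok]
  7: obs=z cand={4} pick 4 [2->4 ok]
  8: obs=y cand={0,1,2} pick 2 [4->2 ok]
  9: obs=y cand={0,1,2} pick 0 [2->0 ok]
  10: obs=y cand={0,1,2} pick 0 [0->0 ok]
  11: obs=z cand={4} pick 4 [0->4 ok]
  12: obs=y cand={0,1,2} pick 1 [4->1 ok]
  13: obs=y cand={0,1,2} pick 0 [1->0 ok]
  14: obs=z cand={4} pick 4 [0->4 ok]
  15: obs=y cand={0,1,2} pick 0 [4->0 ok]
  16: obs=z cand={4} pick 4 [0->4 ok]
  17: obs=y cand={0,1,2} pick 1 [4->1 ok]
  18: obs=y cand={0,1,2} pick 0 [1->0 ok]
  19: obs=y cand={0,1,2} pick 0 [0->0 ok]
  20: obs=z cand={4} pick 4 [0->4 ok]
  21: obs=y cand={0,1,2} pick 0 [4->0 ok]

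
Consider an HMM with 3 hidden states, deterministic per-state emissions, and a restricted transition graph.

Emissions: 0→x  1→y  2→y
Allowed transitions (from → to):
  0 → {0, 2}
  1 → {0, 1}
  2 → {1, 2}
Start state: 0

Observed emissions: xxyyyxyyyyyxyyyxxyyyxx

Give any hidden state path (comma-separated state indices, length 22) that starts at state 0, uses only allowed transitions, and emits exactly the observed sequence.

0,0,2,2,1,0,2,2,2,1,1,0,2,1,1,0,0,2,2,1,0,0

  0: obs=x cand={0} pick 0 [start]
  1: obs=x cand={0} pick 0 [0->0 ok]
  2: obs=y cand={1,2} pick 2 [0->2 ok]
  3: obs=y cand={1,2} pick 2 [2->2 ok]
  4: obs=y cand={1,2} pick 1 [2->1 ok]
  5: obs=x cand={0} pick 0 [1->0 ok]
  6: obs=y cand={1,2} pick 2 [0->2 ok]
  7: obs=y cand={1,2} pick 2 [2->2 ok]
  8: obs=y cand={1,2} pick 2 [2->2 ok]
  9: obs=y cand={1,2} pick 1 [2->1 ok]
  10: obs=y cand={1,2} pick 1 [1->1 ok]
  11: obs=x cand={0} pick 0 [1->0 ok]
  12: obs=y cand={1,2} pick 2 [0->2 ok]
  13: obs=y cand={1,2} pick 1 [2->1 ok]
  14: obs=y cand={1,2} pick 1 [1->1 ok]
  15: obs=x cand={0} pick 0 [1->0 ok]
  16: obs=x cand={0} pick 0 [0->0 ok]
  17: obs=y cand={1,2} pick 2 [0->2 ok]
  18: obs=y cand={1,2} pick 2 [2->2 ok]
  19: obs=y cand={1,2} pick 1 [2->1 ok]
  20: obs=x cand={0} pick 0 [1->0 ok]
  21: obs=x cand={0} pick 0 [0->0 ok]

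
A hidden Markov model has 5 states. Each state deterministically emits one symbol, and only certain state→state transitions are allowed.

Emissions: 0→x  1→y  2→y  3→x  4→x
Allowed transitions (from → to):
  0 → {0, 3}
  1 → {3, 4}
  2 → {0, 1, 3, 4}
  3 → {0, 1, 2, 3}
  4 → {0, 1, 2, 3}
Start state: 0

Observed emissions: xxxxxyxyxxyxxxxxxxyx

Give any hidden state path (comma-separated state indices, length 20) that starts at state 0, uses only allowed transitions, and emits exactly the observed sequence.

0,3,3,0,3,1,3,2,0,3,2,0,3,0,0,0,0,3,1,4

  t0 'x' -> {0,3,4}, take 0 (start)
  t1 'x' -> {0,3,4}, take 3 (0->3 ok)
  t2 'x' -> {0,3,4}, take 3 (3->3 ok)
  t3 'x' -> {0,3,4}, take 0 (3->0 ok)
  t4 'x' -> {0,3,4}, take 3 (0->3 ok)
  t5 'y' -> {1,2}, take 1 (3->1 ok)
  t6 'x' -> {0,3,4}, take 3 (1->3 ok)
  t7 'y' -> {1,2}, take 2 (3->2 ok)
  t8 'x' -> {0,3,4}, take 0 (2->0 ok)
  t9 'x' -> {0,3,4}, take 3 (0->3 ok)
  t10 'y' -> {1,2}, take 2 (3->2 ok)
  t11 'x' -> {0,3,4}, take 0 (2->0 ok)
  t12 'x' -> {0,3,4}, take 3 (0->3 ok)
  t13 'x' -> {0,3,4}, take 0 (3->0 ok)
  t14 'x' -> {0,3,4}, take 0 (0->0 ok)
  t15 'x' -> {0,3,4}, take 0 (0->0 ok)
  t16 'x' -> {0,3,4}, take 0 (0->0 ok)
  t17 'x' -> {0,3,4}, take 3 (0->3 ok)
  t18 'y' -> {1,2}, take 1 (3->1 ok)
  t19 'x' -> {0,3,4}, take 4 (1->4 ok)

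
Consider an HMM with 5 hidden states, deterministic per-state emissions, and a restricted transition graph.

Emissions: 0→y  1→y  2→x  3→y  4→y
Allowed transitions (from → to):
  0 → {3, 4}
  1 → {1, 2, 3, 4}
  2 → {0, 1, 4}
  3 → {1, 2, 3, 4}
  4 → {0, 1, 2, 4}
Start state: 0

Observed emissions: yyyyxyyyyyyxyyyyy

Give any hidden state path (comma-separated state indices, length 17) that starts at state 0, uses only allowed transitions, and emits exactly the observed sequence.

  [0] y  {0,1,3,4}  => 0  start
  [1] y  {0,1,3,4}  => 3  0->3 ok
  [2] y  {0,1,3,4}  => 1  3->1 ok
  [3] y  {0,1,3,4}  => 3  1->3 ok
  [4] x  {2}  => 2  3->2 ok
  [5] y  {0,1,3,4}  => 4  2->4 ok
  [6] y  {0,1,3,4}  => 0  4->0 ok
  [7] y  {0,1,3,4}  => 3  0->3 ok
  [8] y  {0,1,3,4}  => 4  3->4 ok
  [9] y  {0,1,3,4}  => 1  4->1 ok
  [10] y  {0,1,3,4}  => 1  1->1 ok
  [11] x  {2}  => 2  1->2 ok
  [12] y  {0,1,3,4}  => 1  2->1 ok
  [13] y  {0,1,3,4}  => 3  1->3 ok
  [14] y  {0,1,3,4}  => 3  3->3 ok
  [15] y  {0,1,3,4}  => 1  3->1 ok
  [16] y  {0,1,3,4}  => 3  1->3 ok

0,3,1,3,2,4,0,3,4,1,1,2,1,3,3,1,3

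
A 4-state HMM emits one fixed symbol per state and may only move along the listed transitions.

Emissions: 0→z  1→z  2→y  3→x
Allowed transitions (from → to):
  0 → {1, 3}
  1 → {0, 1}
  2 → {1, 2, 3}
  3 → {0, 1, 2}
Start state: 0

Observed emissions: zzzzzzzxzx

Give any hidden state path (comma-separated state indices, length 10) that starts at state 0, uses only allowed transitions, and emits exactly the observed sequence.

0,1,1,1,1,1,0,3,0,3

  t0 'z' -> {0,1}, take 0 (start)
  t1 'z' -> {0,1}, take 1 (0->1 ok)
  t2 'z' -> {0,1}, take 1 (1->1 ok)
  t3 'z' -> {0,1}, take 1 (1->1 ok)
  t4 'z' -> {0,1}, take 1 (1->1 ok)
  t5 'z' -> {0,1}, take 1 (1->1 ok)
  t6 'z' -> {0,1}, take 0 (1->0 ok)
  t7 'x' -> {3}, take 3 (0->3 ok)
  t8 'z' -> {0,1}, take 0 (3->0 ok)
  t9 'x' -> {3}, take 3 (0->3 ok)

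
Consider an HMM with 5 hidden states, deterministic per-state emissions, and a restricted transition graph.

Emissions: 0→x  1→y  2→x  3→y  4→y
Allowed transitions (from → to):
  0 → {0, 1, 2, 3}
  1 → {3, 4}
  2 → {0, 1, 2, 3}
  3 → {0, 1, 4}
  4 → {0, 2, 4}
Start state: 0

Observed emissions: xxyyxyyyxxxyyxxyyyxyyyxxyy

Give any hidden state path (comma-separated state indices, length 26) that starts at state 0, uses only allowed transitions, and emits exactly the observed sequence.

0,0,3,4,0,1,3,4,2,0,0,3,4,2,0,1,4,4,0,3,1,3,0,0,3,1

  0: obs=x cand={0,2} pick 0 [start]
  1: obs=x cand={0,2} pick 0 [0->0 ok]
  2: obs=y cand={1,3,4} pick 3 [0->3 ok]
  3: obs=y cand={1,3,4} pick 4 [3->4 ok]
  4: obs=x cand={0,2} pick 0 [4->0 ok]
  5: obs=y cand={1,3,4} pick 1 [0->1 ok]
  6: obs=y cand={1,3,4} pick 3 [1->3 ok]
  7: obs=y cand={1,3,4} pick 4 [3->4 ok]
  8: obs=x cand={0,2} pick 2 [4->2 ok]
  9: obs=x cand={0,2} pick 0 [2->0 ok]
  10: obs=x cand={0,2} pick 0 [0->0 ok]
  11: obs=y cand={1,3,4} pick 3 [0->3 ok]
  12: obs=y cand={1,3,4} pick 4 [3->4 ok]
  13: obs=x cand={0,2} pick 2 [4->2 ok]
  14: obs=x cand={0,2} pick 0 [2->0 ok]
  15: obs=y cand={1,3,4} pick 1 [0->1 ok]
  16: obs=y cand={1,3,4} pick 4 [1->4 ok]
  17: obs=y cand={1,3,4} pick 4 [4->4 ok]
  18: obs=x cand={0,2} pick 0 [4->0 ok]
  19: obs=y cand={1,3,4} pick 3 [0->3 ok]
  20: obs=y cand={1,3,4} pick 1 [3->1 ok]
  21: obs=y cand={1,3,4} pick 3 [1->3 ok]
  22: obs=x cand={0,2} pick 0 [3->0 ok]
  23: obs=x cand={0,2} pick 0 [0->0 ok]
  24: obs=y cand={1,3,4} pick 3 [0->3 ok]
  25: obs=y cand={1,3,4} pick 1 [3->1 ok]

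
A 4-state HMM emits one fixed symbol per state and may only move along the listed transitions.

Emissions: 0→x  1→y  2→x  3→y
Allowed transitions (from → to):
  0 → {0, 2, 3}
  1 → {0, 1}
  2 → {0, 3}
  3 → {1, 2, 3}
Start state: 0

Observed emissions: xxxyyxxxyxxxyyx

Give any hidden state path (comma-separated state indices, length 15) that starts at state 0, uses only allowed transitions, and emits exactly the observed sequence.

0,0,2,3,1,0,0,2,3,2,0,2,3,3,2

  t0 'x' -> {0,2}, take 0 (start)
  t1 'x' -> {0,2}, take 0 (0->0 ok)
  t2 'x' -> {0,2}, take 2 (0->2 ok)
  t3 'y' -> {1,3}, take 3 (2->3 ok)
  t4 'y' -> {1,3}, take 1 (3->1 ok)
  t5 'x' -> {0,2}, take 0 (1->0 ok)
  t6 'x' -> {0,2}, take 0 (0->0 ok)
  t7 'x' -> {0,2}, take 2 (0->2 ok)
  t8 'y' -> {1,3}, take 3 (2->3 ok)
  t9 'x' -> {0,2}, take 2 (3->2 ok)
  t10 'x' -> {0,2}, take 0 (2->0 ok)
  t11 'x' -> {0,2}, take 2 (0->2 ok)
  t12 'y' -> {1,3}, take 3 (2->3 ok)
  t13 'y' -> {1,3}, take 3 (3->3 ok)
  t14 'x' -> {0,2}, take 2 (3->2 ok)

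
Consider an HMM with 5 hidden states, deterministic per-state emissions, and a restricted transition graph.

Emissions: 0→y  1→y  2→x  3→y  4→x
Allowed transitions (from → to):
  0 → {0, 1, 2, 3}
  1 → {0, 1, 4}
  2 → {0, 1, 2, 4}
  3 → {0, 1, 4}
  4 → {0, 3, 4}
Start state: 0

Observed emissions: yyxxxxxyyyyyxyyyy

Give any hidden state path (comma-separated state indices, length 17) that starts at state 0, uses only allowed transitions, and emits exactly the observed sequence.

0,3,4,4,4,4,4,3,1,1,1,0,2,0,0,0,3

  0: obs=y cand={0,1,3} pick 0 [start]
  1: obs=y cand={0,1,3} pick 3 [0->3 ok]
  2: obs=x cand={2,4} pick 4 [3->4 ok]
  3: obs=x cand={2,4} pick 4 [4->4 ok]
  4: obs=x cand={2,4} pick 4 [4->4 ok]
  5: obs=x cand={2,4} pick 4 [4->4 ok]
  6: obs=x cand={2,4} pick 4 [4->4 ok]
  7: obs=y cand={0,1,3} pick 3 [4->3 ok]
  8: obs=y cand={0,1,3} pick 1 [3->1 ok]
  9: obs=y cand={0,1,3} pick 1 [1->1 ok]
  10: obs=y cand={0,1,3} pick 1 [1->1 ok]
  11: obs=y cand={0,1,3} pick 0 [1->0 ok]
  12: obs=x cand={2,4} pick 2 [0->2 ok]
  13: obs=y cand={0,1,3} pick 0 [2->0 ok]
  14: obs=y cand={0,1,3} pick 0 [0->0 ok]
  15: obs=y cand={0,1,3} pick 0 [0->0 ok]
  16: obs=y cand={0,1,3} pick 3 [0->3 ok]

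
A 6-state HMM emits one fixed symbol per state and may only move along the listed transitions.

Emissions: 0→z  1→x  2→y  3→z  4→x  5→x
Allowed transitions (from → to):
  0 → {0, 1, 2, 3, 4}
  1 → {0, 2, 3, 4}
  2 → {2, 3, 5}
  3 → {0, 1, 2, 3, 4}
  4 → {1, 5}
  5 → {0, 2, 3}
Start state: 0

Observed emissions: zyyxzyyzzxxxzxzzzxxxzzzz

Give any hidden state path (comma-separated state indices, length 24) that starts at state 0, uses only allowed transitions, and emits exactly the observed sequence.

  t0 'z' -> {0,3}, take 0 (start)
  t1 'y' -> {2}, take 2 (0->2 ok)
  t2 'y' -> {2}, take 2 (2->2 ok)
  t3 'x' -> {1,4,5}, take 5 (2->5 ok)
  t4 'z' -> {0,3}, take 3 (5->3 ok)
  t5 'y' -> {2}, take 2 (3->2 ok)
  t6 'y' -> {2}, take 2 (2->2 ok)
  t7 'z' -> {0,3}, take 3 (2->3 ok)
  t8 'z' -> {0,3}, take 0 (3->0 ok)
  t9 'x' -> {1,4,5}, take 1 (0->1 ok)
  t10 'x' -> {1,4,5}, take 4 (1->4 ok)
  t11 'x' -> {1,4,5}, take 1 (4->1 ok)
  t12 'z' -> {0,3}, take 3 (1->3 ok)
  t13 'x' -> {1,4,5}, take 1 (3->1 ok)
  t14 'z' -> {0,3}, take 3 (1->3 ok)
  t15 'z' -> {0,3}, take 0 (3->0 ok)
  t16 'z' -> {0,3}, take 0 (0->0 ok)
  t17 'x' -> {1,4,5}, take 1 (0->1 ok)
  t18 'x' -> {1,4,5}, take 4 (1->4 ok)
  t19 'x' -> {1,4,5}, take 1 (4->1 ok)
  t20 'z' -> {0,3}, take 3 (1->3 ok)
  t21 'z' -> {0,3}, take 3 (3->3 ok)
  t22 'z' -> {0,3}, take 3 (3->3 ok)
  t23 'z' -> {0,3}, take 3 (3->3 ok)

0,2,2,5,3,2,2,3,0,1,4,1,3,1,3,0,0,1,4,1,3,3,3,3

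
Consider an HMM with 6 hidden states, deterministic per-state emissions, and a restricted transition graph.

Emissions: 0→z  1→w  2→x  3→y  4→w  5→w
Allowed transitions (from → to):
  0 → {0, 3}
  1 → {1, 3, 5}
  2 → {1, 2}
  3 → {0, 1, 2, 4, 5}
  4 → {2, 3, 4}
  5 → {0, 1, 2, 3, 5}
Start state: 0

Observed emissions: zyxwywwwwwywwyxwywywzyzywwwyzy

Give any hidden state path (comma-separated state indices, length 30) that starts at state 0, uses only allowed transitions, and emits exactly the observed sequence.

0,3,2,1,3,1,1,5,5,5,3,1,1,3,2,1,3,5,3,5,0,3,0,3,4,4,4,3,0,3

  t0 'z' -> {0}, take 0 (start)
  t1 'y' -> {3}, take 3 (0->3 ok)
  t2 'x' -> {2}, take 2 (3->2 ok)
  t3 'w' -> {1,4,5}, take 1 (2->1 ok)
  t4 'y' -> {3}, take 3 (1->3 ok)
  t5 'w' -> {1,4,5}, take 1 (3->1 ok)
  t6 'w' -> {1,4,5}, take 1 (1->1 ok)
  t7 'w' -> {1,4,5}, take 5 (1->5 ok)
  t8 'w' -> {1,4,5}, take 5 (5->5 ok)
  t9 'w' -> {1,4,5}, take 5 (5->5 ok)
  t10 'y' -> {3}, take 3 (5->3 ok)
  t11 'w' -> {1,4,5}, take 1 (3->1 ok)
  t12 'w' -> {1,4,5}, take 1 (1->1 ok)
  t13 'y' -> {3}, take 3 (1->3 ok)
  t14 'x' -> {2}, take 2 (3->2 ok)
  t15 'w' -> {1,4,5}, take 1 (2->1 ok)
  t16 'y' -> {3}, take 3 (1->3 ok)
  t17 'w' -> {1,4,5}, take 5 (3->5 ok)
  t18 'y' -> {3}, take 3 (5->3 ok)
  t19 'w' -> {1,4,5}, take 5 (3->5 ok)
  t20 'z' -> {0}, take 0 (5->0 ok)
  t21 'y' -> {3}, take 3 (0->3 ok)
  t22 'z' -> {0}, take 0 (3->0 ok)
  t23 'y' -> {3}, take 3 (0->3 ok)
  t24 'w' -> {1,4,5}, take 4 (3->4 ok)
  t25 'w' -> {1,4,5}, take 4 (4->4 ok)
  t26 'w' -> {1,4,5}, take 4 (4->4 ok)
  t27 'y' -> {3}, take 3 (4->3 ok)
  t28 'z' -> {0}, take 0 (3->0 ok)
  t29 'y' -> {3}, take 3 (0->3 ok)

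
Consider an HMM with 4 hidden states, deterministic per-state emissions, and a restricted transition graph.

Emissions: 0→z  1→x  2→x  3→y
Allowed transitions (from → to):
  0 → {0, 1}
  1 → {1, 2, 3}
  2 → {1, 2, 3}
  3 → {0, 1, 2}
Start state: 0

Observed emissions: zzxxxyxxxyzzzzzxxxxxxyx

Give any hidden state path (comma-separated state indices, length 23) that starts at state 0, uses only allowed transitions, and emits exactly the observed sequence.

  t0 'z' -> {0}, take 0 (start)
  t1 'z' -> {0}, take 0 (0->0 ok)
  t2 'x' -> {1,2}, take 1 (0->1 ok)
  t3 'x' -> {1,2}, take 1 (1->1 ok)
  t4 'x' -> {1,2}, take 2 (1->2 ok)
  t5 'y' -> {3}, take 3 (2->3 ok)
  t6 'x' -> {1,2}, take 1 (3->1 ok)
  t7 'x' -> {1,2}, take 1 (1->1 ok)
  t8 'x' -> {1,2}, take 2 (1->2 ok)
  t9 'y' -> {3}, take 3 (2->3 ok)
  t10 'z' -> {0}, take 0 (3->0 ok)
  t11 'z' -> {0}, take 0 (0->0 ok)
  t12 'z' -> {0}, take 0 (0->0 ok)
  t13 'z' -> {0}, take 0 (0->0 ok)
  t14 'z' -> {0}, take 0 (0->0 ok)
  t15 'x' -> {1,2}, take 1 (0->1 ok)
  t16 'x' -> {1,2}, take 2 (1->2 ok)
  t17 'x' -> {1,2}, take 2 (2->2 ok)
  t18 'x' -> {1,2}, take 1 (2->1 ok)
  t19 'x' -> {1,2}, take 2 (1->2 ok)
  t20 'x' -> {1,2}, take 2 (2->2 ok)
  t21 'y' -> {3}, take 3 (2->3 ok)
  t22 'x' -> {1,2}, take 2 (3->2 ok)

0,0,1,1,2,3,1,1,2,3,0,0,0,0,0,1,2,2,1,2,2,3,2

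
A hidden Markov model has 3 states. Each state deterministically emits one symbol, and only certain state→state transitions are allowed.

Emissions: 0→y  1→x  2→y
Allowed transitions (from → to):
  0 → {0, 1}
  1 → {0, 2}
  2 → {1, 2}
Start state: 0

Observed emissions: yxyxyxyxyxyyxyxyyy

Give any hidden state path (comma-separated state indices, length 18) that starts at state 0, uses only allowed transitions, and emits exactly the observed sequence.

0,1,0,1,2,1,2,1,0,1,0,0,1,2,1,0,0,0

  [0] y  {0,2}  => 0  start
  [1] x  {1}  => 1  0->1 ok
  [2] y  {0,2}  => 0  1->0 ok
  [3] x  {1}  => 1  0->1 ok
  [4] y  {0,2}  => 2  1->2 ok
  [5] x  {1}  => 1  2->1 ok
  [6] y  {0,2}  => 2  1->2 ok
  [7] x  {1}  => 1  2->1 ok
  [8] y  {0,2}  => 0  1->0 ok
  [9] x  {1}  => 1  0->1 ok
  [10] y  {0,2}  => 0  1->0 ok
  [11] y  {0,2}  => 0  0->0 ok
  [12] x  {1}  => 1  0->1 ok
  [13] y  {0,2}  => 2  1->2 ok
  [14] x  {1}  => 1  2->1 ok
  [15] y  {0,2}  => 0  1->0 ok
  [16] y  {0,2}  => 0  0->0 ok
  [17] y  {0,2}  => 0  0->0 ok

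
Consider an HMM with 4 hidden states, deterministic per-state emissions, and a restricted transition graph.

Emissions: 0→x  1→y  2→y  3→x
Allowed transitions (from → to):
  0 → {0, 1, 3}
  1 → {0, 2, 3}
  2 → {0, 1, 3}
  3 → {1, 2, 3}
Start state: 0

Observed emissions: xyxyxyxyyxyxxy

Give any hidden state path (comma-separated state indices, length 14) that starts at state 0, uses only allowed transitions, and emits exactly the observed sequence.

  t0 'x' -> {0,3}, take 0 (start)
  t1 'y' -> {1,2}, take 1 (0->1 ok)
  t2 'x' -> {0,3}, take 3 (1->3 ok)
  t3 'y' -> {1,2}, take 2 (3->2 ok)
  t4 'x' -> {0,3}, take 3 (2->3 ok)
  t5 'y' -> {1,2}, take 1 (3->1 ok)
  t6 'x' -> {0,3}, take 3 (1->3 ok)
  t7 'y' -> {1,2}, take 2 (3->2 ok)
  t8 'y' -> {1,2}, take 1 (2->1 ok)
  t9 'x' -> {0,3}, take 3 (1->3 ok)
  t10 'y' -> {1,2}, take 2 (3->2 ok)
  t11 'x' -> {0,3}, take 0 (2->0 ok)
  t12 'x' -> {0,3}, take 0 (0->0 ok)
  t13 'y' -> {1,2}, take 1 (0->1 ok)

0,1,3,2,3,1,3,2,1,3,2,0,0,1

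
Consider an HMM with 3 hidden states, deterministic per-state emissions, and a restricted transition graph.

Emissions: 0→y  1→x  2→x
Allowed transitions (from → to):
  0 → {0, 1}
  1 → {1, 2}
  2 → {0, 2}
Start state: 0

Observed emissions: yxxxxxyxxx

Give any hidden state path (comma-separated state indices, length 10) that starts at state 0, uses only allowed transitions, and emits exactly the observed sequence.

  [0] y  {0}  => 0  start
  [1] x  {1,2}  => 1  0->1 ok
  [2] x  {1,2}  => 1  1->1 ok
  [3] x  {1,2}  => 1  1->1 ok
  [4] x  {1,2}  => 1  1->1 ok
  [5] x  {1,2}  => 2  1->2 ok
  [6] y  {0}  => 0  2->0 ok
  [7] x  {1,2}  => 1  0->1 ok
  [8] x  {1,2}  => 2  1->2 ok
  [9] x  {1,2}  => 2  2->2 ok

0,1,1,1,1,2,0,1,2,2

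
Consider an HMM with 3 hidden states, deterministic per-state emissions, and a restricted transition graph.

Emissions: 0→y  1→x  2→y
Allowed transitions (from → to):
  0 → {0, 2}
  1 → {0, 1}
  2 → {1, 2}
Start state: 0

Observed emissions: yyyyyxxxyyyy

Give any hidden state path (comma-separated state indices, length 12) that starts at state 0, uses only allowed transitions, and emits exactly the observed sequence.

0,0,2,2,2,1,1,1,0,0,2,2

  t0 'y' -> {0,2}, take 0 (start)
  t1 'y' -> {0,2}, take 0 (0->0 ok)
  t2 'y' -> {0,2}, take 2 (0->2 ok)
  t3 'y' -> {0,2}, take 2 (2->2 ok)
  t4 'y' -> {0,2}, take 2 (2->2 ok)
  t5 'x' -> {1}, take 1 (2->1 ok)
  t6 'x' -> {1}, take 1 (1->1 ok)
  t7 'x' -> {1}, take 1 (1->1 ok)
  t8 'y' -> {0,2}, take 0 (1->0 ok)
  t9 'y' -> {0,2}, take 0 (0->0 ok)
  t10 'y' -> {0,2}, take 2 (0->2 ok)
  t11 'y' -> {0,2}, take 2 (2->2 ok)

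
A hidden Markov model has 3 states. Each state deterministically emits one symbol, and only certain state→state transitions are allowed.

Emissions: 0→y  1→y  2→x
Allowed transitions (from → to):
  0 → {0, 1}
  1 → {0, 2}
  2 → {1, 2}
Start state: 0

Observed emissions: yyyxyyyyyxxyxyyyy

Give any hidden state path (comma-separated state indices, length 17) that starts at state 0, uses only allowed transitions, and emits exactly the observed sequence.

0,0,1,2,1,0,1,0,1,2,2,1,2,1,0,1,0

  t0 'y' -> {0,1}, take 0 (start)
  t1 'y' -> {0,1}, take 0 (0->0 ok)
  t2 'y' -> {0,1}, take 1 (0->1 ok)
  t3 'x' -> {2}, take 2 (1->2 ok)
  t4 'y' -> {0,1}, take 1 (2->1 ok)
  t5 'y' -> {0,1}, take 0 (1->0 ok)
  t6 'y' -> {0,1}, take 1 (0->1 ok)
  t7 'y' -> {0,1}, take 0 (1->0 ok)
  t8 'y' -> {0,1}, take 1 (0->1 ok)
  t9 'x' -> {2}, take 2 (1->2 ok)
  t10 'x' -> {2}, take 2 (2->2 ok)
  t11 'y' -> {0,1}, take 1 (2->1 ok)
  t12 'x' -> {2}, take 2 (1->2 ok)
  t13 'y' -> {0,1}, take 1 (2->1 ok)
  t14 'y' -> {0,1}, take 0 (1->0 ok)
  t15 'y' -> {0,1}, take 1 (0->1 ok)
  t16 'y' -> {0,1}, take 0 (1->0 ok)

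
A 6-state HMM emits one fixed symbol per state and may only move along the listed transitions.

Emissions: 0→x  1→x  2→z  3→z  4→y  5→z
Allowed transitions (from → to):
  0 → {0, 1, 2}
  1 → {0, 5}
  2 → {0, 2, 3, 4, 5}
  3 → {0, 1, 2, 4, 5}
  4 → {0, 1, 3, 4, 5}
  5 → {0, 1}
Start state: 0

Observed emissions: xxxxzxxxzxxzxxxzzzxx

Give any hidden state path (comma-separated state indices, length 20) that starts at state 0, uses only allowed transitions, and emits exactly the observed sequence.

0,1,0,1,5,1,0,1,5,0,0,2,0,0,0,2,2,5,0,1

  [0] x  {0,1}  => 0  start
  [1] x  {0,1}  => 1  0->1 ok
  [2] x  {0,1}  => 0  1->0 ok
  [3] x  {0,1}  => 1  0->1 ok
  [4] z  {2,3,5}  => 5  1->5 ok
  [5] x  {0,1}  => 1  5->1 ok
  [6] x  {0,1}  => 0  1->0 ok
  [7] x  {0,1}  => 1  0->1 ok
  [8] z  {2,3,5}  => 5  1->5 ok
  [9] x  {0,1}  => 0  5->0 ok
  [10] x  {0,1}  => 0  0->0 ok
  [11] z  {2,3,5}  => 2  0->2 ok
  [12] x  {0,1}  => 0  2->0 ok
  [13] x  {0,1}  => 0  0->0 ok
  [14] x  {0,1}  => 0  0->0 ok
  [15] z  {2,3,5}  => 2  0->2 ok
  [16] z  {2,3,5}  => 2  2->2 ok
  [17] z  {2,3,5}  => 5  2->5 ok
  [18] x  {0,1}  => 0  5->0 ok
  [19] x  {0,1}  => 1  0->1 ok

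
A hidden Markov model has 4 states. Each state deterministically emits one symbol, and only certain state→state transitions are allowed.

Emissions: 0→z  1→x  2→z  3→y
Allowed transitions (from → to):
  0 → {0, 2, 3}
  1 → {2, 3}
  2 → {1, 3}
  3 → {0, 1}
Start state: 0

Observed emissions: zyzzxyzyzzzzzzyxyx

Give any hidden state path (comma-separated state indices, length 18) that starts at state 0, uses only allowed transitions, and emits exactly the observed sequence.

0,3,0,2,1,3,0,3,0,0,0,0,0,0,3,1,3,1

  t0 'z' -> {0,2}, take 0 (start)
  t1 'y' -> {3}, take 3 (0->3 ok)
  t2 'z' -> {0,2}, take 0 (3->0 ok)
  t3 'z' -> {0,2}, take 2 (0->2 ok)
  t4 'x' -> {1}, take 1 (2->1 ok)
  t5 'y' -> {3}, take 3 (1->3 ok)
  t6 'z' -> {0,2}, take 0 (3->0 ok)
  t7 'y' -> {3}, take 3 (0->3 ok)
  t8 'z' -> {0,2}, take 0 (3->0 ok)
  t9 'z' -> {0,2}, take 0 (0->0 ok)
  t10 'z' -> {0,2}, take 0 (0->0 ok)
  t11 'z' -> {0,2}, take 0 (0->0 ok)
  t12 'z' -> {0,2}, take 0 (0->0 ok)
  t13 'z' -> {0,2}, take 0 (0->0 ok)
  t14 'y' -> {3}, take 3 (0->3 ok)
  t15 'x' -> {1}, take 1 (3->1 ok)
  t16 'y' -> {3}, take 3 (1->3 ok)
  t17 'x' -> {1}, take 1 (3->1 ok)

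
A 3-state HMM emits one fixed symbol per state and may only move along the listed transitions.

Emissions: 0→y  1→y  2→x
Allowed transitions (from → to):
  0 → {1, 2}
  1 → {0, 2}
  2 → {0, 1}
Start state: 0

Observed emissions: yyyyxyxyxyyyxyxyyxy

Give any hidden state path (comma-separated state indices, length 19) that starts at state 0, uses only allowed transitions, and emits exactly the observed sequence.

0,1,0,1,2,1,2,0,2,1,0,1,2,0,2,1,0,2,1

  pos 0: y in {0,1}, choose 0; start
  pos 1: y in {0,1}, choose 1; 0->1 ok
  pos 2: y in {0,1}, choose 0; 1->0 ok
  pos 3: y in {0,1}, choose 1; 0->1 ok
  pos 4: x in {2}, choose 2; 1->2 ok
  pos 5: y in {0,1}, choose 1; 2->1 ok
  pos 6: x in {2}, choose 2; 1->2 ok
  pos 7: y in {0,1}, choose 0; 2->0 ok
  pos 8: x in {2}, choose 2; 0->2 ok
  pos 9: y in {0,1}, choose 1; 2->1 ok
  pos 10: y in {0,1}, choose 0; 1->0 ok
  pos 11: y in {0,1}, choose 1; 0->1 ok
  pos 12: x in {2}, choose 2; 1->2 ok
  pos 13: y in {0,1}, choose 0; 2->0 ok
  pos 14: x in {2}, choose 2; 0->2 ok
  pos 15: y in {0,1}, choose 1; 2->1 ok
  pos 16: y in {0,1}, choose 0; 1->0 ok
  pos 17: x in {2}, choose 2; 0->2 ok
  pos 18: y in {0,1}, choose 1; 2->1 ok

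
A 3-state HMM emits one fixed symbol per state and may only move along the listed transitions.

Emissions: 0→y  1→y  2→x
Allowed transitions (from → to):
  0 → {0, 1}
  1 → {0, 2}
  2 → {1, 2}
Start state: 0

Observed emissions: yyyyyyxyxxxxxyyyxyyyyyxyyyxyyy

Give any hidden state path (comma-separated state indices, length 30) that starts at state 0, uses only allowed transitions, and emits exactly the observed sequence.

0,0,0,0,0,1,2,1,2,2,2,2,2,1,0,1,2,1,0,0,0,1,2,1,0,1,2,1,0,1

  t0 'y' -> {0,1}, take 0 (start)
  t1 'y' -> {0,1}, take 0 (0->0 ok)
  t2 'y' -> {0,1}, take 0 (0->0 ok)
  t3 'y' -> {0,1}, take 0 (0->0 ok)
  t4 'y' -> {0,1}, take 0 (0->0 ok)
  t5 'y' -> {0,1}, take 1 (0->1 ok)
  t6 'x' -> {2}, take 2 (1->2 ok)
  t7 'y' -> {0,1}, take 1 (2->1 ok)
  t8 'x' -> {2}, take 2 (1->2 ok)
  t9 'x' -> {2}, take 2 (2->2 ok)
  t10 'x' -> {2}, take 2 (2->2 ok)
  t11 'x' -> {2}, take 2 (2->2 ok)
  t12 'x' -> {2}, take 2 (2->2 ok)
  t13 'y' -> {0,1}, take 1 (2->1 ok)
  t14 'y' -> {0,1}, take 0 (1->0 ok)
  t15 'y' -> {0,1}, take 1 (0->1 ok)
  t16 'x' -> {2}, take 2 (1->2 ok)
  t17 'y' -> {0,1}, take 1 (2->1 ok)
  t18 'y' -> {0,1}, take 0 (1->0 ok)
  t19 'y' -> {0,1}, take 0 (0->0 ok)
  t20 'y' -> {0,1}, take 0 (0->0 ok)
  t21 'y' -> {0,1}, take 1 (0->1 ok)
  t22 'x' -> {2}, take 2 (1->2 ok)
  t23 'y' -> {0,1}, take 1 (2->1 ok)
  t24 'y' -> {0,1}, take 0 (1->0 ok)
  t25 'y' -> {0,1}, take 1 (0->1 ok)
  t26 'x' -> {2}, take 2 (1->2 ok)
  t27 'y' -> {0,1}, take 1 (2->1 ok)
  t28 'y' -> {0,1}, take 0 (1->0 ok)
  t29 'y' -> {0,1}, take 1 (0->1 ok)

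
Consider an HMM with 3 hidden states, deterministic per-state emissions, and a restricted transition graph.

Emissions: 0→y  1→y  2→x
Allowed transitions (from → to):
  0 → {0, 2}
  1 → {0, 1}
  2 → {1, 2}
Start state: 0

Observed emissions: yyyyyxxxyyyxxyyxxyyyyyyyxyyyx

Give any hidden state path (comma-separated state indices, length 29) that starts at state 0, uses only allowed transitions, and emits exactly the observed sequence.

  [0] y  {0,1}  => 0  start
  [1] y  {0,1}  => 0  0->0 ok
  [2] y  {0,1}  => 0  0->0 ok
  [3] y  {0,1}  => 0  0->0 ok
  [4] y  {0,1}  => 0  0->0 ok
  [5] x  {2}  => 2  0->2 ok
  [6] x  {2}  => 2  2->2 ok
  [7] x  {2}  => 2  2->2 ok
  [8] y  {0,1}  => 1  2->1 ok
  [9] y  {0,1}  => 0  1->0 ok
  [10] y  {0,1}  => 0  0->0 ok
  [11] x  {2}  => 2  0->2 ok
  [12] x  {2}  => 2  2->2 ok
  [13] y  {0,1}  => 1  2->1 ok
  [14] y  {0,1}  => 0  1->0 ok
  [15] x  {2}  => 2  0->2 ok
  [16] x  {2}  => 2  2->2 ok
  [17] y  {0,1}  => 1  2->1 ok
  [18] y  {0,1}  => 1  1->1 ok
  [19] y  {0,1}  => 1  1->1 ok
  [20] y  {0,1}  => 1  1->1 ok
  [21] y  {0,1}  => 1  1->1 ok
  [22] y  {0,1}  => 0  1->0 ok
  [23] y  {0,1}  => 0  0->0 ok
  [24] x  {2}  => 2  0->2 ok
  [25] y  {0,1}  => 1  2->1 ok
  [26] y  {0,1}  => 1  1->1 ok
  [27] y  {0,1}  => 0  1->0 ok
  [28] x  {2}  => 2  0->2 ok

0,0,0,0,0,2,2,2,1,0,0,2,2,1,0,2,2,1,1,1,1,1,0,0,2,1,1,0,2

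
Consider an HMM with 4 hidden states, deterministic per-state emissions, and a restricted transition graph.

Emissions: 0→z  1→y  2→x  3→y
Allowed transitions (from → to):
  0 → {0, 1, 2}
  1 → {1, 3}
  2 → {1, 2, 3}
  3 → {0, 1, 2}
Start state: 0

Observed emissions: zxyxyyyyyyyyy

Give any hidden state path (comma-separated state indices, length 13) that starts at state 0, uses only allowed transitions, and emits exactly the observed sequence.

0,2,3,2,3,1,3,1,1,3,1,1,3

  0: obs=z cand={0} pick 0 [start]
  1: obs=x cand={2} pick 2 [0->2 ok]
  2: obs=y cand={1,3} pick 3 [2->3 ok]
  3: obs=x cand={2} pick 2 [3->2 ok]
  4: obs=y cand={1,3} pick 3 [2->3 ok]
  5: obs=y cand={1,3} pick 1 [3->1 ok]
  6: obs=y cand={1,3} pick 3 [1->3 ok]
  7: obs=y cand={1,3} pick 1 [3->1 ok]
  8: obs=y cand={1,3} pick 1 [1->1 ok]
  9: obs=y cand={1,3} pick 3 [1->3 ok]
  10: obs=y cand={1,3} pick 1 [3->1 ok]
  11: obs=y cand={1,3} pick 1 [1->1 ok]
  12: obs=y cand={1,3} pick 3 [1->3 ok]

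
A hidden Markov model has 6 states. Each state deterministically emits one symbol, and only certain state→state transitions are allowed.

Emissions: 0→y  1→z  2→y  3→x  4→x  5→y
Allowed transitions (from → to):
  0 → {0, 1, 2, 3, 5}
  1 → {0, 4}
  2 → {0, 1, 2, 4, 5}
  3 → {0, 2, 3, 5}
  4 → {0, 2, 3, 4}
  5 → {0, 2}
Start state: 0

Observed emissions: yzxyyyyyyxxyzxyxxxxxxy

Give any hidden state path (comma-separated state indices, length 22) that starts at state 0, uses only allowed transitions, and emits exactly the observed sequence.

0,1,4,0,5,2,5,0,2,4,4,0,1,4,0,3,3,3,3,3,3,5

  [0] y  {0,2,5}  => 0  start
  [1] z  {1}  => 1  0->1 ok
  [2] x  {3,4}  => 4  1->4 ok
  [3] y  {0,2,5}  => 0  4->0 ok
  [4] y  {0,2,5}  => 5  0->5 ok
  [5] y  {0,2,5}  => 2  5->2 ok
  [6] y  {0,2,5}  => 5  2->5 ok
  [7] y  {0,2,5}  => 0  5->0 ok
  [8] y  {0,2,5}  => 2  0->2 ok
  [9] x  {3,4}  => 4  2->4 ok
  [10] x  {3,4}  => 4  4->4 ok
  [11] y  {0,2,5}  => 0  4->0 ok
  [12] z  {1}  => 1  0->1 ok
  [13] x  {3,4}  => 4  1->4 ok
  [14] y  {0,2,5}  => 0  4->0 ok
  [15] x  {3,4}  => 3  0->3 ok
  [16] x  {3,4}  => 3  3->3 ok
  [17] x  {3,4}  => 3  3->3 ok
  [18] x  {3,4}  => 3  3->3 ok
  [19] x  {3,4}  => 3  3->3 ok
  [20] x  {3,4}  => 3  3->3 ok
  [21] y  {0,2,5}  => 5  3->5 ok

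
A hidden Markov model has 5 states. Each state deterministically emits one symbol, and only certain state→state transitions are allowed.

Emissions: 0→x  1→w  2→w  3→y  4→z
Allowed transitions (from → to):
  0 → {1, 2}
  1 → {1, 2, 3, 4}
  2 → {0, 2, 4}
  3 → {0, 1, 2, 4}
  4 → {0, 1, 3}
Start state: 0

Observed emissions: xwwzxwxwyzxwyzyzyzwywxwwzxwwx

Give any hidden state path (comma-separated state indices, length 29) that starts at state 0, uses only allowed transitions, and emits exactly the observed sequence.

0,1,1,4,0,2,0,1,3,4,0,1,3,4,3,4,3,4,1,3,2,0,1,2,4,0,1,2,0

  [0] x  {0}  => 0  start
  [1] w  {1,2}  => 1  0->1 ok
  [2] w  {1,2}  => 1  1->1 ok
  [3] z  {4}  => 4  1->4 ok
  [4] x  {0}  => 0  4->0 ok
  [5] w  {1,2}  => 2  0->2 ok
  [6] x  {0}  => 0  2->0 ok
  [7] w  {1,2}  => 1  0->1 ok
  [8] y  {3}  => 3  1->3 ok
  [9] z  {4}  => 4  3->4 ok
  [10] x  {0}  => 0  4->0 ok
  [11] w  {1,2}  => 1  0->1 ok
  [12] y  {3}  => 3  1->3 ok
  [13] z  {4}  => 4  3->4 ok
  [14] y  {3}  => 3  4->3 ok
  [15] z  {4}  => 4  3->4 ok
  [16] y  {3}  => 3  4->3 ok
  [17] z  {4}  => 4  3->4 ok
  [18] w  {1,2}  => 1  4->1 ok
  [19] y  {3}  => 3  1->3 ok
  [20] w  {1,2}  => 2  3->2 ok
  [21] x  {0}  => 0  2->0 ok
  [22] w  {1,2}  => 1  0->1 ok
  [23] w  {1,2}  => 2  1->2 ok
  [24] z  {4}  => 4  2->4 ok
  [25] x  {0}  => 0  4->0 ok
  [26] w  {1,2}  => 1  0->1 ok
  [27] w  {1,2}  => 2  1->2 ok
  [28] x  {0}  => 0  2->0 ok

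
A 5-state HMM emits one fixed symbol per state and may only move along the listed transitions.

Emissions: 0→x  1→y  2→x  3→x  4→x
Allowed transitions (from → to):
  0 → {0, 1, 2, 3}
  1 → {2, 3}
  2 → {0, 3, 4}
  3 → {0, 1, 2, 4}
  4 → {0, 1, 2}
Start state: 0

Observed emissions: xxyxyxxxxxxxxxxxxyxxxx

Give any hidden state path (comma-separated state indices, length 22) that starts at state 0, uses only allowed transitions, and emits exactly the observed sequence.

  0: obs=x cand={0,2,3,4} pick 0 [start]
  1: obs=x cand={0,2,3,4} pick 0 [0->0 ok]
  2: obs=y cand={1} pick 1 [0->1 ok]
  3: obs=x cand={0,2,3,4} pick 3 [1->3 ok]
  4: obs=y cand={1} pick 1 [3->1 ok]
  5: obs=x cand={0,2,3,4} pick 2 [1->2 ok]
  6: obs=x cand={0,2,3,4} pick 4 [2->4 ok]
  7: obs=x cand={0,2,3,4} pick 2 [4->2 ok]
  8: obs=x cand={0,2,3,4} pick 0 [2->0 ok]
  9: obs=x cand={0,2,3,4} pick 2 [0->2 ok]
  10: obs=x cand={0,2,3,4} pick 3 [2->3 ok]
  11: obs=x cand={0,2,3,4} pick 0 [3->0 ok]
  12: obs=x cand={0,2,3,4} pick 3 [0->3 ok]
  13: obs=x cand={0,2,3,4} pick 4 [3->4 ok]
  14: obs=x cand={0,2,3,4} pick 2 [4->2 ok]
  15: obs=x cand={0,2,3,4} pick 0 [2->0 ok]
  16: obs=x cand={0,2,3,4} pick 0 [0->0 ok]
  17: obs=y cand={1} pick 1 [0->1 ok]
  18: obs=x cand={0,2,3,4} pick 3 [1->3 ok]
  19: obs=x cand={0,2,3,4} pick 4 [3->4 ok]
  20: obs=x cand={0,2,3,4} pick 0 [4->0 ok]
  21: obs=x cand={0,2,3,4} pick 3 [0->3 ok]

0,0,1,3,1,2,4,2,0,2,3,0,3,4,2,0,0,1,3,4,0,3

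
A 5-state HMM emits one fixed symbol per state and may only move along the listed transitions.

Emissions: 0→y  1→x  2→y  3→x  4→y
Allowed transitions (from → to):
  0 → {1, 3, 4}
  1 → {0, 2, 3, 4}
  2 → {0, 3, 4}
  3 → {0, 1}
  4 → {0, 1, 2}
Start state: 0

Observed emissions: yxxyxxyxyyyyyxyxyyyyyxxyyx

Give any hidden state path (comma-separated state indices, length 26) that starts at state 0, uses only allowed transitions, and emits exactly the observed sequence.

0,3,1,4,1,3,0,3,0,4,2,4,2,3,0,3,0,4,0,4,2,3,1,2,4,1

  t0 'y' -> {0,2,4}, take 0 (start)
  t1 'x' -> {1,3}, take 3 (0->3 ok)
  t2 'x' -> {1,3}, take 1 (3->1 ok)
  t3 'y' -> {0,2,4}, take 4 (1->4 ok)
  t4 'x' -> {1,3}, take 1 (4->1 ok)
  t5 'x' -> {1,3}, take 3 (1->3 ok)
  t6 'y' -> {0,2,4}, take 0 (3->0 ok)
  t7 'x' -> {1,3}, take 3 (0->3 ok)
  t8 'y' -> {0,2,4}, take 0 (3->0 ok)
  t9 'y' -> {0,2,4}, take 4 (0->4 ok)
  t10 'y' -> {0,2,4}, take 2 (4->2 ok)
  t11 'y' -> {0,2,4}, take 4 (2->4 ok)
  t12 'y' -> {0,2,4}, take 2 (4->2 ok)
  t13 'x' -> {1,3}, take 3 (2->3 ok)
  t14 'y' -> {0,2,4}, take 0 (3->0 ok)
  t15 'x' -> {1,3}, take 3 (0->3 ok)
  t16 'y' -> {0,2,4}, take 0 (3->0 ok)
  t17 'y' -> {0,2,4}, take 4 (0->4 ok)
  t18 'y' -> {0,2,4}, take 0 (4->0 ok)
  t19 'y' -> {0,2,4}, take 4 (0->4 ok)
  t20 'y' -> {0,2,4}, take 2 (4->2 ok)
  t21 'x' -> {1,3}, take 3 (2->3 ok)
  t22 'x' -> {1,3}, take 1 (3->1 ok)
  t23 'y' -> {0,2,4}, take 2 (1->2 ok)
  t24 'y' -> {0,2,4}, take 4 (2->4 ok)
  t25 'x' -> {1,3}, take 1 (4->1 ok)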